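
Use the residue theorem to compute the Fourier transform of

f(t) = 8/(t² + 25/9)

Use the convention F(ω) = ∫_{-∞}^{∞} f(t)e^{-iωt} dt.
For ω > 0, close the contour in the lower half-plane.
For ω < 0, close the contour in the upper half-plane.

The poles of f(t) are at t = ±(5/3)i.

Let g(z) = f(z)e^{-iωz}; for large |z| the factor e^{-iωz} decays in the lower half-plane when ω > 0 and in the upper half-plane when ω < 0.

Case ω > 0 (lower half-plane, clockwise contour ⇒ F(ω) = -2πi·ΣRes):
  Res_{z = - \frac{5 i}{3}} g(z) = \frac{12 i e^{- \frac{5 \omega}{3}}}{5}
  F(ω) = -2πi·ΣRes = \frac{24 \pi e^{- \frac{5 \omega}{3}}}{5}

Case ω < 0 (upper half-plane, counterclockwise contour ⇒ F(ω) = +2πi·ΣRes):
  Res_{z = \frac{5 i}{3}} g(z) = - \frac{12 i e^{\frac{5 \omega}{3}}}{5}
  F(ω) = 2πi·ΣRes = \frac{24 \pi e^{\frac{5 \omega}{3}}}{5}

Both cases combine into a single formula in |ω|:

F(ω) = \frac{24 \pi e^{- \frac{5 \left|{\omega}\right|}{3}}}{5}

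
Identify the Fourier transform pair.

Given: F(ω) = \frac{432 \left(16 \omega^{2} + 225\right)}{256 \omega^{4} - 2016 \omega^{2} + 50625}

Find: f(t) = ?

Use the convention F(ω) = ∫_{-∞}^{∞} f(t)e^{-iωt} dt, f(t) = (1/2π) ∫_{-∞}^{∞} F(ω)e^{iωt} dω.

f(t) = 6 e^{- \frac{9 \left|{t}\right|}{4}} \cos{\left(3 \left|{t}\right| \right)}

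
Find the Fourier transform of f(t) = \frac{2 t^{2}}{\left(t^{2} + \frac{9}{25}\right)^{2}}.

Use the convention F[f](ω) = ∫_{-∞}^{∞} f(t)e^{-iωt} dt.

F(ω) = \frac{\pi \left(5 - 3 \left|{\omega}\right|\right) e^{- \frac{3 \left|{\omega}\right|}{5}}}{3}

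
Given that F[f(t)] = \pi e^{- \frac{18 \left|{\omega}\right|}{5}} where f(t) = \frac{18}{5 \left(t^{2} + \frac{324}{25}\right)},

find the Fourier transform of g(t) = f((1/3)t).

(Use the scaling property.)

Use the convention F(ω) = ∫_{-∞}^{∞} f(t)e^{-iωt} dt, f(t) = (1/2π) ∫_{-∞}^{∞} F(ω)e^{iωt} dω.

F[g](ω) = 3 \pi e^{- \frac{54 \left|{\omega}\right|}{5}}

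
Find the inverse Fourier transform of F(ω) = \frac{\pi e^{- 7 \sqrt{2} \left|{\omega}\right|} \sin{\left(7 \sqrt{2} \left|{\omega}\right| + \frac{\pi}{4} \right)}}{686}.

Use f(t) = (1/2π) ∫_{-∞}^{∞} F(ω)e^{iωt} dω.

f(t) = \frac{4}{t^{4} + 38416}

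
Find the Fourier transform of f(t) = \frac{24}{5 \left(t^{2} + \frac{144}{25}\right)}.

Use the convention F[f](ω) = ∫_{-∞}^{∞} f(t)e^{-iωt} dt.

F(ω) = 2 \pi e^{- \frac{12 \left|{\omega}\right|}{5}}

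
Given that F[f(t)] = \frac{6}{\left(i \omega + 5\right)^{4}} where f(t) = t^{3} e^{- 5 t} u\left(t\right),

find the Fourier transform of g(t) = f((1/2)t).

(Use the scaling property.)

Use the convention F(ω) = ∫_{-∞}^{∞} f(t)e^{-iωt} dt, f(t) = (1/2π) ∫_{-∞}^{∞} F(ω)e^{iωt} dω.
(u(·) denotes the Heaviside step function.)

F[g](ω) = \frac{12}{\left(2 i \omega + 5\right)^{4}}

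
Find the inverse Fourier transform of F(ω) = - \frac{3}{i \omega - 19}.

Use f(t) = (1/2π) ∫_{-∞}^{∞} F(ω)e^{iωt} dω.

f(t) = 3 e^{19 t} u\left(- t\right)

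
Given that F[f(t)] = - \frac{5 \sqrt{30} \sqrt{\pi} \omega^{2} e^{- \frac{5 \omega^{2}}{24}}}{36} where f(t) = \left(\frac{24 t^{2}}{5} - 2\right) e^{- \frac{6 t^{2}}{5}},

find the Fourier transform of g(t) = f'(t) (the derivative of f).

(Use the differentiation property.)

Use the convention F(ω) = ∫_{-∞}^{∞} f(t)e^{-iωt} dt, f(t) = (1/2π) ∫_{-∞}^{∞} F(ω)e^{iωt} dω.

F[g](ω) = - \frac{5 \sqrt{30} i \sqrt{\pi} \omega^{3} e^{- \frac{5 \omega^{2}}{24}}}{36}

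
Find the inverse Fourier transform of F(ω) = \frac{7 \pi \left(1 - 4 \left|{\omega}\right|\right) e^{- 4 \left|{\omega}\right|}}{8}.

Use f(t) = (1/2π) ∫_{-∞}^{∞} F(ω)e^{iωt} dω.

f(t) = \frac{7 t^{2}}{\left(t^{2} + 16\right)^{2}}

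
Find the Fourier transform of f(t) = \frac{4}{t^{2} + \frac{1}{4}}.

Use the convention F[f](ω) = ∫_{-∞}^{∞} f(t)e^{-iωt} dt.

F(ω) = 8 \pi e^{- \frac{\left|{\omega}\right|}{2}}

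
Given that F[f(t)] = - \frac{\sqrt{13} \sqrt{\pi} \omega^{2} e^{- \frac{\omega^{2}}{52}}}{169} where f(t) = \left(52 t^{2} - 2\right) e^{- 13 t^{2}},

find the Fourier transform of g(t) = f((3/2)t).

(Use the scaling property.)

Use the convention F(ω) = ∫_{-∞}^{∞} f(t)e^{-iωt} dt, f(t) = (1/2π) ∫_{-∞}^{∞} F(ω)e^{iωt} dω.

F[g](ω) = - \frac{8 \sqrt{13} \sqrt{\pi} \omega^{2} e^{- \frac{\omega^{2}}{117}}}{4563}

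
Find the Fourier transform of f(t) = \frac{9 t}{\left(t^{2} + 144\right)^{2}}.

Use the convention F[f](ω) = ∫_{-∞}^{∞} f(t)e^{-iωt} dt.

F(ω) = - \frac{3 i \pi \omega e^{- 12 \left|{\omega}\right|}}{8}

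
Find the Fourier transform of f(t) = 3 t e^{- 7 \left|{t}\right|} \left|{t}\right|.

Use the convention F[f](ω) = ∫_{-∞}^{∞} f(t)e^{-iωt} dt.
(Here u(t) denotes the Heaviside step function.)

F(ω) = \frac{12 i \omega \left(\omega^{2} - 147\right)}{\left(\omega^{2} + 49\right)^{3}}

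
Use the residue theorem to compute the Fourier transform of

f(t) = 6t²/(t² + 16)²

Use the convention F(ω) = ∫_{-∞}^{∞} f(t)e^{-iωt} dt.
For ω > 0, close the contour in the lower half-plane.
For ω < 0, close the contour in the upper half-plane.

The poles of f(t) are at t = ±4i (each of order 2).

Let g(z) = f(z)e^{-iωz}; for large |z| the factor e^{-iωz} decays in the lower half-plane when ω > 0 and in the upper half-plane when ω < 0.

Case ω > 0 (lower half-plane, clockwise contour ⇒ F(ω) = -2πi·ΣRes):
  Res_{z = - 4 i} g(z) = \frac{3 i \left(1 - 4 \omega\right) e^{- 4 \omega}}{8} (pole of order 2)
  F(ω) = -2πi·ΣRes = \frac{3 \pi \left(1 - 4 \omega\right) e^{- 4 \omega}}{4}

Case ω < 0 (upper half-plane, counterclockwise contour ⇒ F(ω) = +2πi·ΣRes):
  Res_{z = 4 i} g(z) = \frac{3 i \left(- 4 \omega - 1\right) e^{4 \omega}}{8} (pole of order 2)
  F(ω) = 2πi·ΣRes = \frac{3 \pi \left(4 \omega + 1\right) e^{4 \omega}}{4}

Both cases combine into a single formula in |ω|:

F(ω) = \frac{3 \pi \left(1 - 4 \left|{\omega}\right|\right) e^{- 4 \left|{\omega}\right|}}{4}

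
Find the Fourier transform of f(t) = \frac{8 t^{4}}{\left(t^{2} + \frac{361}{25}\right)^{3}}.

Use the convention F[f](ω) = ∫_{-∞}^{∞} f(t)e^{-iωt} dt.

F(ω) = \frac{\pi \left(361 \omega^{2} - 475 \left|{\omega}\right| + 75\right) e^{- \frac{19 \left|{\omega}\right|}{5}}}{95}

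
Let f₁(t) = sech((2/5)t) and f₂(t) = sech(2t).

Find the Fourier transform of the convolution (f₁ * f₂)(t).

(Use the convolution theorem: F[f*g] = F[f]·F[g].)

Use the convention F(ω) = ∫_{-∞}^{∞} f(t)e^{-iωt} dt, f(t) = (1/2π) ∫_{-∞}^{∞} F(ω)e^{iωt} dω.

F[f₁*f₂](ω) = \frac{5 \pi^{2}}{2 \left(\cosh{\left(\pi \omega \right)} + \cosh{\left(\frac{3 \pi \omega}{2} \right)}\right)}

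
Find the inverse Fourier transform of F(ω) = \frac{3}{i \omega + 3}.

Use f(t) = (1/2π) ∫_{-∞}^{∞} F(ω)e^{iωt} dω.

f(t) = 3 e^{- 3 t} u\left(t\right)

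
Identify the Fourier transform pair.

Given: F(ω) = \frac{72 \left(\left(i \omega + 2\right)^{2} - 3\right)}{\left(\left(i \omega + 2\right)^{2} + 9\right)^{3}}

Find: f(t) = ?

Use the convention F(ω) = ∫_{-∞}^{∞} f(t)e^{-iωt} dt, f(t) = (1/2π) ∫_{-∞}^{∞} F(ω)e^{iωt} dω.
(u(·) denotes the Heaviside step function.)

f(t) = 4 t^{2} e^{- 2 t} \sin{\left(3 t \right)} u\left(t\right)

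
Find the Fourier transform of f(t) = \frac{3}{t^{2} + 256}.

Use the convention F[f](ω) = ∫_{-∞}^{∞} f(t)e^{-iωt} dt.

F(ω) = \frac{3 \pi e^{- 16 \left|{\omega}\right|}}{16}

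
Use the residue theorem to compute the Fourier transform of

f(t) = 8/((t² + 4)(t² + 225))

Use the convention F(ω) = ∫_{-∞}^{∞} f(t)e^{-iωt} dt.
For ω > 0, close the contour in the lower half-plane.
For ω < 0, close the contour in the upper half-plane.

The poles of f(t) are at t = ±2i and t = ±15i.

Let g(z) = f(z)e^{-iωz}; for large |z| the factor e^{-iωz} decays in the lower half-plane when ω > 0 and in the upper half-plane when ω < 0.

Case ω > 0 (lower half-plane, clockwise contour ⇒ F(ω) = -2πi·ΣRes):
  Res_{z = - 2 i} g(z) = \frac{2 i e^{- 2 \omega}}{221}
  Res_{z = - 15 i} g(z) = - \frac{4 i e^{- 15 \omega}}{3315}
  F(ω) = -2πi·ΣRes = \frac{4 \pi \left(15 e^{13 \omega} - 2\right) e^{- 15 \omega}}{3315}

Case ω < 0 (upper half-plane, counterclockwise contour ⇒ F(ω) = +2πi·ΣRes):
  Res_{z = 2 i} g(z) = - \frac{2 i e^{2 \omega}}{221}
  Res_{z = 15 i} g(z) = \frac{4 i e^{15 \omega}}{3315}
  F(ω) = 2πi·ΣRes = \frac{4 \pi \left(15 - 2 e^{13 \omega}\right) e^{2 \omega}}{3315}

Both cases combine into a single formula in |ω|:

F(ω) = \frac{4 \pi \left(15 e^{13 \left|{\omega}\right|} - 2\right) e^{- 15 \left|{\omega}\right|}}{3315}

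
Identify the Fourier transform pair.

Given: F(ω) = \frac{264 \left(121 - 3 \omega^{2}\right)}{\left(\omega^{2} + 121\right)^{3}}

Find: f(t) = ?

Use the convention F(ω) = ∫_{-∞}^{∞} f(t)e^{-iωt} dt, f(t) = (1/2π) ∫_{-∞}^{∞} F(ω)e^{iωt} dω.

f(t) = 6 t^{2} e^{- 11 \left|{t}\right|}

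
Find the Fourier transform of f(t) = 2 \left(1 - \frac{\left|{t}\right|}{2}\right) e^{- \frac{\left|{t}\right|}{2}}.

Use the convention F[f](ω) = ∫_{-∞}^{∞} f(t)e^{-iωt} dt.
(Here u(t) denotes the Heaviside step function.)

F(ω) = \frac{64 \omega^{2}}{\left(4 \omega^{2} + 1\right)^{2}}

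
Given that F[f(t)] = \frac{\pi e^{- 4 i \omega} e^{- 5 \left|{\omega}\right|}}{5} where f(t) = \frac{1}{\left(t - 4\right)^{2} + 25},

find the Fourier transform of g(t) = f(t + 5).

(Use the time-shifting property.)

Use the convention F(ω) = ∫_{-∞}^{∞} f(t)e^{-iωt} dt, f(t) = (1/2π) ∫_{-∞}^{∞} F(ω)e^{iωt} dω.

F[g](ω) = \frac{\pi e^{i \omega - 5 \left|{\omega}\right|}}{5}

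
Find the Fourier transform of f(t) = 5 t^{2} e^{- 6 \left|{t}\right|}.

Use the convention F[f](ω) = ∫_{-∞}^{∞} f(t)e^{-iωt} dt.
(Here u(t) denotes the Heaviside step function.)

F(ω) = \frac{360 \left(12 - \omega^{2}\right)}{\left(\omega^{2} + 36\right)^{3}}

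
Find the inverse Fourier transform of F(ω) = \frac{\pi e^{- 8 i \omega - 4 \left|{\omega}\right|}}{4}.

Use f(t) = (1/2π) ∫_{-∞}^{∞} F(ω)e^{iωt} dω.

f(t) = \frac{1}{\left(t - 8\right)^{2} + 16}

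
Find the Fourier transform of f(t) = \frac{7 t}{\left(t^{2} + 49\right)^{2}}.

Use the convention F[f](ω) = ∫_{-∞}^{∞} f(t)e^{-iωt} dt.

F(ω) = - \frac{i \pi \omega e^{- 7 \left|{\omega}\right|}}{2}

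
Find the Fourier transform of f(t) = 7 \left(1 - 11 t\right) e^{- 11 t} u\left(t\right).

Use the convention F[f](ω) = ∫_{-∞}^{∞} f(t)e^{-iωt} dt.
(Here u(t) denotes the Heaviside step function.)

F(ω) = \frac{7 i \omega}{- \omega^{2} + 22 i \omega + 121}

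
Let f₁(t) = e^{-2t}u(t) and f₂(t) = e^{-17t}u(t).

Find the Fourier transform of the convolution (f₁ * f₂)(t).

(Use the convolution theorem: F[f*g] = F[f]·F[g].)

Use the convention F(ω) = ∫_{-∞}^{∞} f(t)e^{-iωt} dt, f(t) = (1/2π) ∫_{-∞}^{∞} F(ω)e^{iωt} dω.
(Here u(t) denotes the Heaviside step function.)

F[f₁*f₂](ω) = \frac{1}{\left(i \omega + 2\right) \left(i \omega + 17\right)}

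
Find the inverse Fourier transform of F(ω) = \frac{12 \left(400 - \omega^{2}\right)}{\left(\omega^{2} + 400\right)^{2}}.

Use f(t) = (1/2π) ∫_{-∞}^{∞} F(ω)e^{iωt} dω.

f(t) = 6 e^{- 20 \left|{t}\right|} \left|{t}\right|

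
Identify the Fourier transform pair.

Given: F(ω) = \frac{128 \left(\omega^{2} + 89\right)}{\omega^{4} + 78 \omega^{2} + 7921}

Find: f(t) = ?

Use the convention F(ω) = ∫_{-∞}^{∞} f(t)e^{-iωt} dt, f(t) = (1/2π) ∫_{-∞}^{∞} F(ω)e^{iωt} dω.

f(t) = 8 e^{- 8 \left|{t}\right|} \cos{\left(5 t \right)}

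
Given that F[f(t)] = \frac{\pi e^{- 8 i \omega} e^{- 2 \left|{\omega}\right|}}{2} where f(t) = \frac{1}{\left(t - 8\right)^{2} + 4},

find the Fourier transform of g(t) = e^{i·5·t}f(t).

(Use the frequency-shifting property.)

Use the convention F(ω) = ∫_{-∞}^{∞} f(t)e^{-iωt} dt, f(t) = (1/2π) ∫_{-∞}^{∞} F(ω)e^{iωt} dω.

F[g](ω) = \frac{\pi e^{- 8 i \left(\omega - 5\right) - 2 \left|{\omega - 5}\right|}}{2}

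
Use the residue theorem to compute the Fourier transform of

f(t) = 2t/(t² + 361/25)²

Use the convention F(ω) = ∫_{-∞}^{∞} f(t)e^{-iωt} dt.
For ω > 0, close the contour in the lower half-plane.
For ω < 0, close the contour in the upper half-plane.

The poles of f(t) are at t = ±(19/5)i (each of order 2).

Let g(z) = f(z)e^{-iωz}; for large |z| the factor e^{-iωz} decays in the lower half-plane when ω > 0 and in the upper half-plane when ω < 0.

Case ω > 0 (lower half-plane, clockwise contour ⇒ F(ω) = -2πi·ΣRes):
  Res_{z = - \frac{19 i}{5}} g(z) = \frac{5 \omega e^{- \frac{19 \omega}{5}}}{38} (pole of order 2)
  F(ω) = -2πi·ΣRes = - \frac{5 i \pi \omega e^{- \frac{19 \omega}{5}}}{19}

Case ω < 0 (upper half-plane, counterclockwise contour ⇒ F(ω) = +2πi·ΣRes):
  Res_{z = \frac{19 i}{5}} g(z) = - \frac{5 \omega e^{\frac{19 \omega}{5}}}{38} (pole of order 2)
  F(ω) = 2πi·ΣRes = - \frac{5 i \pi \omega e^{\frac{19 \omega}{5}}}{19}

Both cases combine into a single formula in |ω|:

F(ω) = - \frac{5 i \pi \omega e^{- \frac{19 \left|{\omega}\right|}{5}}}{19}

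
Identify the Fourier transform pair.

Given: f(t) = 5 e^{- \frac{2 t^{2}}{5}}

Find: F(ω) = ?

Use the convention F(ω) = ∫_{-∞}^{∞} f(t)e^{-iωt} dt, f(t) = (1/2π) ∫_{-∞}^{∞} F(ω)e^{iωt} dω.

F(ω) = \frac{5 \sqrt{10} \sqrt{\pi} e^{- \frac{5 \omega^{2}}{8}}}{2}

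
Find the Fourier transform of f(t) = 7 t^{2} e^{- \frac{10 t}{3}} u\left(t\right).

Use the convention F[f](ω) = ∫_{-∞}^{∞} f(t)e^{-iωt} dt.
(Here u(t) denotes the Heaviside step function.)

F(ω) = \frac{378}{\left(3 i \omega + 10\right)^{3}}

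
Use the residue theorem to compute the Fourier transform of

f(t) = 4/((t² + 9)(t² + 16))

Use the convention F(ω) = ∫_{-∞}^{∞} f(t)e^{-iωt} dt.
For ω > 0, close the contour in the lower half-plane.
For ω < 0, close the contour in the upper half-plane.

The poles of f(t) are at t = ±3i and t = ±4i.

Let g(z) = f(z)e^{-iωz}; for large |z| the factor e^{-iωz} decays in the lower half-plane when ω > 0 and in the upper half-plane when ω < 0.

Case ω > 0 (lower half-plane, clockwise contour ⇒ F(ω) = -2πi·ΣRes):
  Res_{z = - 3 i} g(z) = \frac{2 i e^{- 3 \omega}}{21}
  Res_{z = - 4 i} g(z) = - \frac{i e^{- 4 \omega}}{14}
  F(ω) = -2πi·ΣRes = \frac{\pi \left(4 e^{\omega} - 3\right) e^{- 4 \omega}}{21}

Case ω < 0 (upper half-plane, counterclockwise contour ⇒ F(ω) = +2πi·ΣRes):
  Res_{z = 3 i} g(z) = - \frac{2 i e^{3 \omega}}{21}
  Res_{z = 4 i} g(z) = \frac{i e^{4 \omega}}{14}
  F(ω) = 2πi·ΣRes = \frac{\pi \left(4 - 3 e^{\omega}\right) e^{3 \omega}}{21}

Both cases combine into a single formula in |ω|:

F(ω) = \frac{\pi \left(4 e^{\left|{\omega}\right|} - 3\right) e^{- 4 \left|{\omega}\right|}}{21}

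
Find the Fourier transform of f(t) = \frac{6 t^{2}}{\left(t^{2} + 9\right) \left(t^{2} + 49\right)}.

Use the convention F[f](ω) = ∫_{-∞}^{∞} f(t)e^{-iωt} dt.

F(ω) = \frac{3 \pi \left(7 - 3 e^{4 \left|{\omega}\right|}\right) e^{- 7 \left|{\omega}\right|}}{20}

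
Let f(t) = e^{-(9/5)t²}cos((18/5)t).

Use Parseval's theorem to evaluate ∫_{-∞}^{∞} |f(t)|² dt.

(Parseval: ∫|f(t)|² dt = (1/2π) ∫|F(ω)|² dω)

∫|f(t)|² dt = \frac{\sqrt{10} \sqrt{\pi} \left(1 + e^{\frac{18}{5}}\right)}{12 e^{\frac{18}{5}}}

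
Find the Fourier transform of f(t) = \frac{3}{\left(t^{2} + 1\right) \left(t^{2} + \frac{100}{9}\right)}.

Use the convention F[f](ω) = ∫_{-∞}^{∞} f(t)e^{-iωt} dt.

F(ω) = \frac{27 \pi e^{- \left|{\omega}\right|}}{91} - \frac{81 \pi e^{- \frac{10 \left|{\omega}\right|}{3}}}{910}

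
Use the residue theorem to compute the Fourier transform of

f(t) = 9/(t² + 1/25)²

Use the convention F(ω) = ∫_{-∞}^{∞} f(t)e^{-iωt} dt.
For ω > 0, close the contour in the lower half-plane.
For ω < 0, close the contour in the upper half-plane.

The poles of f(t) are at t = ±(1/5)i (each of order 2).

Let g(z) = f(z)e^{-iωz}; for large |z| the factor e^{-iωz} decays in the lower half-plane when ω > 0 and in the upper half-plane when ω < 0.

Case ω > 0 (lower half-plane, clockwise contour ⇒ F(ω) = -2πi·ΣRes):
  Res_{z = - \frac{i}{5}} g(z) = \frac{225 i \left(\omega + 5\right) e^{- \frac{\omega}{5}}}{4} (pole of order 2)
  F(ω) = -2πi·ΣRes = \frac{225 \pi \left(\omega + 5\right) e^{- \frac{\omega}{5}}}{2}

Case ω < 0 (upper half-plane, counterclockwise contour ⇒ F(ω) = +2πi·ΣRes):
  Res_{z = \frac{i}{5}} g(z) = \frac{225 i \left(\omega - 5\right) e^{\frac{\omega}{5}}}{4} (pole of order 2)
  F(ω) = 2πi·ΣRes = \frac{225 \pi \left(5 - \omega\right) e^{\frac{\omega}{5}}}{2}

Both cases combine into a single formula in |ω|:

F(ω) = \frac{225 \pi \left(\left|{\omega}\right| + 5\right) e^{- \frac{\left|{\omega}\right|}{5}}}{2}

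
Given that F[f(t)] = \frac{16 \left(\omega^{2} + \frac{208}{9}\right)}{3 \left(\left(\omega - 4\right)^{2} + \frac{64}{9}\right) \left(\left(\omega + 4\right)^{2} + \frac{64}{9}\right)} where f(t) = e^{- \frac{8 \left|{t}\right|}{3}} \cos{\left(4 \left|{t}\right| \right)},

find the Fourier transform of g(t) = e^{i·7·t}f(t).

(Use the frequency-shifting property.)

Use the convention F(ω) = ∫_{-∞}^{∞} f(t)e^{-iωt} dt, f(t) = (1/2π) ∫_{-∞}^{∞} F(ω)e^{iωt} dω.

F[g](ω) = \frac{48 \left(9 \left(\omega - 7\right)^{2} + 208\right)}{\left(9 \left(\omega - 11\right)^{2} + 64\right) \left(9 \left(\omega - 3\right)^{2} + 64\right)}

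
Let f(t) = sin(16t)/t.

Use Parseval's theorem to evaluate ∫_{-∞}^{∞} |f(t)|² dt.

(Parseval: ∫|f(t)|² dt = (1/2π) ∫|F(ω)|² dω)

∫|f(t)|² dt = 16 \pi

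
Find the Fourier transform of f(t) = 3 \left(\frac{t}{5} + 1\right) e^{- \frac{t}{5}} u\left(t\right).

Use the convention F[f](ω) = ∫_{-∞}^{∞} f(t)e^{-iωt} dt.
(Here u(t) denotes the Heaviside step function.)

F(ω) = \frac{15 \left(- 5 i \omega - 2\right)}{25 \omega^{2} - 10 i \omega - 1}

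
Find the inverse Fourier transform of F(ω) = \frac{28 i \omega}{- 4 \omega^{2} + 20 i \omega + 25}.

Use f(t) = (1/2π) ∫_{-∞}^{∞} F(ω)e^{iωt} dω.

f(t) = 7 \left(1 - \frac{5 t}{2}\right) e^{- \frac{5 t}{2}} u\left(t\right)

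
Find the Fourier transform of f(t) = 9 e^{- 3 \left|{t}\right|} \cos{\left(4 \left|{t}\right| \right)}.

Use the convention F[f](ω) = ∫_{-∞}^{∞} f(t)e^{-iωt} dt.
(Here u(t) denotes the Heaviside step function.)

F(ω) = \frac{54 \left(\omega^{2} + 25\right)}{\omega^{4} - 14 \omega^{2} + 625}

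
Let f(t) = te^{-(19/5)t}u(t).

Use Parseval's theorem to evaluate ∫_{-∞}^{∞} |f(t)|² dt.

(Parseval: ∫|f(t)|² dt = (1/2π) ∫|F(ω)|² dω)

∫|f(t)|² dt = \frac{125}{27436}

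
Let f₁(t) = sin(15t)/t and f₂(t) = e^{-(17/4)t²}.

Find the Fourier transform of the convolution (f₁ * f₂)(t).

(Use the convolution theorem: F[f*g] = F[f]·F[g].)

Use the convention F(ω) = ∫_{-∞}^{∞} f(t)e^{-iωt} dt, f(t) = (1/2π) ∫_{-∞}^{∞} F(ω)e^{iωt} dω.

F[f₁*f₂](ω) = \begin{cases} \frac{2 \sqrt{17} \pi^{\frac{3}{2}} e^{- \frac{\omega^{2}}{17}}}{17} & \text{for}\: \omega > -15 \wedge \omega < 15 \\0 & \text{otherwise} \end{cases}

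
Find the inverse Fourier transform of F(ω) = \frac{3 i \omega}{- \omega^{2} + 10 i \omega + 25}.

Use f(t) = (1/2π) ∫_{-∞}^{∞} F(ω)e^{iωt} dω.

f(t) = 3 \left(1 - 5 t\right) e^{- 5 t} u\left(t\right)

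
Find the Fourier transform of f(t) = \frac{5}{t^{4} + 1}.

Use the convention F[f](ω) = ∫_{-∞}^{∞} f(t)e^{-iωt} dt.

F(ω) = 5 \pi e^{- \frac{\sqrt{2} \left|{\omega}\right|}{2}} \sin{\left(\frac{\sqrt{2} \left|{\omega}\right|}{2} + \frac{\pi}{4} \right)}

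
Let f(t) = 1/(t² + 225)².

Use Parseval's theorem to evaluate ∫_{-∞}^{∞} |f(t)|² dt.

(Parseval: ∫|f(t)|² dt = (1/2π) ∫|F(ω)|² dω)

∫|f(t)|² dt = \frac{\pi}{546750000}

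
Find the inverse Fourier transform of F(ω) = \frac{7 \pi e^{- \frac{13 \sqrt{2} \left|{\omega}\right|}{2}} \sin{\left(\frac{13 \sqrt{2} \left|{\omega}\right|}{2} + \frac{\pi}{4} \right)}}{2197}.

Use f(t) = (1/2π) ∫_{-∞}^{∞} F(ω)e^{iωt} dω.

f(t) = \frac{7}{t^{4} + 28561}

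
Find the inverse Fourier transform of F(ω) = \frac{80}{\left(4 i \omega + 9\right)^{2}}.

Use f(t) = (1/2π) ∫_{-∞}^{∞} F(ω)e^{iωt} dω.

f(t) = 5 t e^{- \frac{9 t}{4}} u\left(t\right)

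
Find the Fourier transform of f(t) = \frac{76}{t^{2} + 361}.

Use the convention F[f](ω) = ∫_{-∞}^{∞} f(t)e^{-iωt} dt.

F(ω) = 4 \pi e^{- 19 \left|{\omega}\right|}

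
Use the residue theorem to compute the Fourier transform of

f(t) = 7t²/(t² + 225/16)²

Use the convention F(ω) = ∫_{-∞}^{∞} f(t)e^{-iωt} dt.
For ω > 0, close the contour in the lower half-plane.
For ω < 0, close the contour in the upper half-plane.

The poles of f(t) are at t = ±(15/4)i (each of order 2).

Let g(z) = f(z)e^{-iωz}; for large |z| the factor e^{-iωz} decays in the lower half-plane when ω > 0 and in the upper half-plane when ω < 0.

Case ω > 0 (lower half-plane, clockwise contour ⇒ F(ω) = -2πi·ΣRes):
  Res_{z = - \frac{15 i}{4}} g(z) = \frac{7 i \left(4 - 15 \omega\right) e^{- \frac{15 \omega}{4}}}{60} (pole of order 2)
  F(ω) = -2πi·ΣRes = \frac{7 \pi \left(4 - 15 \omega\right) e^{- \frac{15 \omega}{4}}}{30}

Case ω < 0 (upper half-plane, counterclockwise contour ⇒ F(ω) = +2πi·ΣRes):
  Res_{z = \frac{15 i}{4}} g(z) = \frac{7 i \left(- 15 \omega - 4\right) e^{\frac{15 \omega}{4}}}{60} (pole of order 2)
  F(ω) = 2πi·ΣRes = \frac{7 \pi \left(15 \omega + 4\right) e^{\frac{15 \omega}{4}}}{30}

Both cases combine into a single formula in |ω|:

F(ω) = \frac{7 \pi \left(4 - 15 \left|{\omega}\right|\right) e^{- \frac{15 \left|{\omega}\right|}{4}}}{30}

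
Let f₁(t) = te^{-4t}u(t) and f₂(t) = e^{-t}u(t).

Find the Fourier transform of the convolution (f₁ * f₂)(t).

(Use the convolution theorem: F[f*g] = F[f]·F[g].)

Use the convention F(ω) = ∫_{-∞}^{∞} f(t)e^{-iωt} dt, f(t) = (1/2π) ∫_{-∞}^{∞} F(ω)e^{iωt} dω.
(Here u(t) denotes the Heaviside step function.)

F[f₁*f₂](ω) = \frac{1}{\left(i \omega + 1\right) \left(i \omega + 4\right)^{2}}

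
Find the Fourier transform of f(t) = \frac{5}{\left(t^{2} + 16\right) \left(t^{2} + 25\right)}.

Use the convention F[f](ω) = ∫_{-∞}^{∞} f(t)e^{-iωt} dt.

F(ω) = \frac{\pi \left(5 e^{\left|{\omega}\right|} - 4\right) e^{- 5 \left|{\omega}\right|}}{36}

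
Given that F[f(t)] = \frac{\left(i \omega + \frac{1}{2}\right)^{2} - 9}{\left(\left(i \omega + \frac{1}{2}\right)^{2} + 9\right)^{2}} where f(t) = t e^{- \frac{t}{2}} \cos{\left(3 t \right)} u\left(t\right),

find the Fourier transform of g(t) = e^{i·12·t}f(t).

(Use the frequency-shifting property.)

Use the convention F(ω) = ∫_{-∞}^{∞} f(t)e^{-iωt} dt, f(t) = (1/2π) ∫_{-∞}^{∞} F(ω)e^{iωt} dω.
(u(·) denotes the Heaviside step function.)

F[g](ω) = \frac{4 \left(\left(2 i \left(\omega - 12\right) + 1\right)^{2} - 36\right)}{\left(\left(2 i \left(\omega - 12\right) + 1\right)^{2} + 36\right)^{2}}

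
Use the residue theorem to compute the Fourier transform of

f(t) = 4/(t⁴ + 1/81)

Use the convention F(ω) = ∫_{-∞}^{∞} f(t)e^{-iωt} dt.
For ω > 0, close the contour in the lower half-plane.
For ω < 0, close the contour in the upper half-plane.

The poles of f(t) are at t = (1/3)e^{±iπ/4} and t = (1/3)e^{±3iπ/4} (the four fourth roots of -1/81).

Let g(z) = f(z)e^{-iωz}; for large |z| the factor e^{-iωz} decays in the lower half-plane when ω > 0 and in the upper half-plane when ω < 0.

Case ω > 0 (lower half-plane, clockwise contour ⇒ F(ω) = -2πi·ΣRes):
  Res_{z = - \frac{\sqrt{2}}{6} - \frac{\sqrt{2} i}{6}} g(z) = \frac{27 \sqrt{2} i \left(1 - i\right) e^{\frac{\sqrt{2} \omega \left(-1 + i\right)}{6}}}{2}
  Res_{z = \frac{\sqrt{2}}{6} - \frac{\sqrt{2} i}{6}} g(z) = \frac{27 \sqrt{2} i \left(1 + i\right) e^{- \frac{\sqrt{2} \omega \left(1 + i\right)}{6}}}{2}
  F(ω) = -2πi·ΣRes = 27 \sqrt{2} \pi \left(\left(1 - i\right) e^{\frac{\sqrt{2} i \omega}{3}} + 1 + i\right) e^{- \frac{\sqrt{2} \omega \left(1 + i\right)}{6}} = 108 \pi e^{- \frac{\sqrt{2} \omega}{6}} \sin{\left(\frac{\sqrt{2} \omega}{6} + \frac{\pi}{4} \right)}

Case ω < 0 (upper half-plane, counterclockwise contour ⇒ F(ω) = +2πi·ΣRes):
  Res_{z = \frac{\sqrt{2}}{6} + \frac{\sqrt{2} i}{6}} g(z) = \frac{27 \sqrt{2} i \left(-1 + i\right) e^{\frac{\sqrt{2} \omega \left(1 - i\right)}{6}}}{2}
  Res_{z = - \frac{\sqrt{2}}{6} + \frac{\sqrt{2} i}{6}} g(z) = \frac{27 \sqrt{2} \left(1 - i\right) e^{\frac{\sqrt{2} \omega \left(1 + i\right)}{6}}}{2}
  F(ω) = 2πi·ΣRes = - 27 \sqrt{2} i \pi \left(i \left(1 - i\right) e^{\frac{\sqrt{2} \omega \left(1 - i\right)}{6}} - \left(1 - i\right) e^{\frac{\sqrt{2} \omega \left(1 + i\right)}{6}}\right) = 108 \pi e^{\frac{\sqrt{2} \omega}{6}} \cos{\left(\frac{\sqrt{2} \omega}{6} + \frac{\pi}{4} \right)}

Both cases combine into a single formula in |ω|:

F(ω) = 108 \pi e^{- \frac{\sqrt{2} \left|{\omega}\right|}{6}} \sin{\left(\frac{\sqrt{2} \left|{\omega}\right|}{6} + \frac{\pi}{4} \right)}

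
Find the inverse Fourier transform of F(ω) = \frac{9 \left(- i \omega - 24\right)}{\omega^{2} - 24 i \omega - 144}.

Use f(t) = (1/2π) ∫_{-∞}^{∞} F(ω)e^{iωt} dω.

f(t) = 9 \left(12 t + 1\right) e^{- 12 t} u\left(t\right)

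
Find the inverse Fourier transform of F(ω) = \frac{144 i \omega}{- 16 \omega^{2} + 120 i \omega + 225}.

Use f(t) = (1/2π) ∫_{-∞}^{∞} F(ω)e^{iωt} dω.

f(t) = 9 \left(1 - \frac{15 t}{4}\right) e^{- \frac{15 t}{4}} u\left(t\right)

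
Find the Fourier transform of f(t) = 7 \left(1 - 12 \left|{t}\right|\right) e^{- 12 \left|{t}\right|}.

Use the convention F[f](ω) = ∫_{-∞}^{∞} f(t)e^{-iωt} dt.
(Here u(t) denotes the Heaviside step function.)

F(ω) = \frac{336 \omega^{2}}{\left(\omega^{2} + 144\right)^{2}}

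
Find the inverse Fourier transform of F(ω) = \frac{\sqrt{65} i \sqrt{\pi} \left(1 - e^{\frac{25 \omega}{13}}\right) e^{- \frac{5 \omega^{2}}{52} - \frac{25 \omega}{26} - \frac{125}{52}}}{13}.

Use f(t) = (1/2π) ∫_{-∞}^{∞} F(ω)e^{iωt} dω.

f(t) = 2 e^{- \frac{13 t^{2}}{5}} \sin{\left(5 t \right)}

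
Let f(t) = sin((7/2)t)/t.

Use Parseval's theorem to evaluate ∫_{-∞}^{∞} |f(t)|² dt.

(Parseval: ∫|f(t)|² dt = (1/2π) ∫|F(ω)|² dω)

∫|f(t)|² dt = \frac{7 \pi}{2}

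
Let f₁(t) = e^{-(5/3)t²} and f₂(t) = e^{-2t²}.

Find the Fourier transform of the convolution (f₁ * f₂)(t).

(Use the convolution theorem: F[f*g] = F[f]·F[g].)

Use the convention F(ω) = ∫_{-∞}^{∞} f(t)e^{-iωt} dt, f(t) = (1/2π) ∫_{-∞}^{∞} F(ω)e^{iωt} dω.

F[f₁*f₂](ω) = \frac{\sqrt{30} \pi e^{- \frac{11 \omega^{2}}{40}}}{10}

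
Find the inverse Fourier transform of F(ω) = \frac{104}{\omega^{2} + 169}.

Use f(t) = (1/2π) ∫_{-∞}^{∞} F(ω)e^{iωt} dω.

f(t) = 4 e^{- 13 \left|{t}\right|}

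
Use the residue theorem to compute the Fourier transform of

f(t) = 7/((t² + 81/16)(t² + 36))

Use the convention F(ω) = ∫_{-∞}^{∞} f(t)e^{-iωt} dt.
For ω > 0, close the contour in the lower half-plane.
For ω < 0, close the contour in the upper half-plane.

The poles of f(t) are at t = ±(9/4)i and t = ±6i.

Let g(z) = f(z)e^{-iωz}; for large |z| the factor e^{-iωz} decays in the lower half-plane when ω > 0 and in the upper half-plane when ω < 0.

Case ω > 0 (lower half-plane, clockwise contour ⇒ F(ω) = -2πi·ΣRes):
  Res_{z = - \frac{9 i}{4}} g(z) = \frac{224 i e^{- \frac{9 \omega}{4}}}{4455}
  Res_{z = - 6 i} g(z) = - \frac{28 i e^{- 6 \omega}}{1485}
  F(ω) = -2πi·ΣRes = - \frac{56 \pi e^{- 6 \omega}}{1485} + \frac{448 \pi e^{- \frac{9 \omega}{4}}}{4455}

Case ω < 0 (upper half-plane, counterclockwise contour ⇒ F(ω) = +2πi·ΣRes):
  Res_{z = \frac{9 i}{4}} g(z) = - \frac{224 i e^{\frac{9 \omega}{4}}}{4455}
  Res_{z = 6 i} g(z) = \frac{28 i e^{6 \omega}}{1485}
  F(ω) = 2πi·ΣRes = \frac{56 \pi \left(8 e^{\frac{9 \omega}{4}} - 3 e^{6 \omega}\right)}{4455}

Both cases combine into a single formula in |ω|:

F(ω) = - \frac{56 \pi e^{- 6 \left|{\omega}\right|}}{1485} + \frac{448 \pi e^{- \frac{9 \left|{\omega}\right|}{4}}}{4455}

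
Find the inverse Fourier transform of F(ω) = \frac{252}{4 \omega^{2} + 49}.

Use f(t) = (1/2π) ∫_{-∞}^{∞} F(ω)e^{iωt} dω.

f(t) = 9 e^{- \frac{7 \left|{t}\right|}{2}}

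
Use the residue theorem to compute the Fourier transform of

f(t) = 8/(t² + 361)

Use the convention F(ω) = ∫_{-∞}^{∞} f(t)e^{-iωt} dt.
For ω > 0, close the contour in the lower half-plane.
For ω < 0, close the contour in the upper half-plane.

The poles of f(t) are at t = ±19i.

Let g(z) = f(z)e^{-iωz}; for large |z| the factor e^{-iωz} decays in the lower half-plane when ω > 0 and in the upper half-plane when ω < 0.

Case ω > 0 (lower half-plane, clockwise contour ⇒ F(ω) = -2πi·ΣRes):
  Res_{z = - 19 i} g(z) = \frac{4 i e^{- 19 \omega}}{19}
  F(ω) = -2πi·ΣRes = \frac{8 \pi e^{- 19 \omega}}{19}

Case ω < 0 (upper half-plane, counterclockwise contour ⇒ F(ω) = +2πi·ΣRes):
  Res_{z = 19 i} g(z) = - \frac{4 i e^{19 \omega}}{19}
  F(ω) = 2πi·ΣRes = \frac{8 \pi e^{19 \omega}}{19}

Both cases combine into a single formula in |ω|:

F(ω) = \frac{8 \pi e^{- 19 \left|{\omega}\right|}}{19}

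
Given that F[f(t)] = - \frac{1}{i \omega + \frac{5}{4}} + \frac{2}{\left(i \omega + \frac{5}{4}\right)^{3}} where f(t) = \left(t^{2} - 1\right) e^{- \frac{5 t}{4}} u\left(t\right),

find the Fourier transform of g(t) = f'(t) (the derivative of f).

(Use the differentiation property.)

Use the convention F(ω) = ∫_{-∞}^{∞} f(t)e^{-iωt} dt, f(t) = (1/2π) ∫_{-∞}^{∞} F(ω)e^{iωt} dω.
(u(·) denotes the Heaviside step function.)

F[g](ω) = \frac{4 i \omega \left(128 i \omega - \left(4 i \omega + 5\right)^{3} + 160\right)}{\left(4 i \omega + 5\right)^{4}}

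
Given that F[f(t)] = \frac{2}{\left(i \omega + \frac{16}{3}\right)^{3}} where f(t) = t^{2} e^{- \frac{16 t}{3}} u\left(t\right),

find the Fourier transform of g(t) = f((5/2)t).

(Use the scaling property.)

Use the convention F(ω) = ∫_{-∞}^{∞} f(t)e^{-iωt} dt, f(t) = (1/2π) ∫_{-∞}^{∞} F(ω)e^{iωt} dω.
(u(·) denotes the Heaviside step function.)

F[g](ω) = \frac{675}{2 \left(3 i \omega + 40\right)^{3}}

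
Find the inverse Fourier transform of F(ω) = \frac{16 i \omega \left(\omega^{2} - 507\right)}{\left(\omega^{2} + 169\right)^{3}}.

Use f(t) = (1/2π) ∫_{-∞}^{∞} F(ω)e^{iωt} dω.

f(t) = 4 t e^{- 13 \left|{t}\right|} \left|{t}\right|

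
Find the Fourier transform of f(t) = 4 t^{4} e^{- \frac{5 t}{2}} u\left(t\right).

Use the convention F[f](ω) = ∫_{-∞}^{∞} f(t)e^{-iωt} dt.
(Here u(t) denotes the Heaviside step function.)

F(ω) = \frac{3072}{\left(2 i \omega + 5\right)^{5}}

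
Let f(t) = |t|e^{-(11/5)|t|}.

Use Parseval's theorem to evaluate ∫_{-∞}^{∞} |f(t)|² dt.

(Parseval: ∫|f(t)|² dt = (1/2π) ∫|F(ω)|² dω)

∫|f(t)|² dt = \frac{125}{2662}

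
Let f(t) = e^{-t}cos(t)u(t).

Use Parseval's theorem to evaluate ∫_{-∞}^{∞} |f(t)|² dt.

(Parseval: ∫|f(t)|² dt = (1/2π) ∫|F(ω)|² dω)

∫|f(t)|² dt = \frac{3}{8}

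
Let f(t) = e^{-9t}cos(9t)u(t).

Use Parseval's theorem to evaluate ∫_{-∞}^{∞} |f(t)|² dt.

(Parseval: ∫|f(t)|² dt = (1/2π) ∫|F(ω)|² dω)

∫|f(t)|² dt = \frac{1}{24}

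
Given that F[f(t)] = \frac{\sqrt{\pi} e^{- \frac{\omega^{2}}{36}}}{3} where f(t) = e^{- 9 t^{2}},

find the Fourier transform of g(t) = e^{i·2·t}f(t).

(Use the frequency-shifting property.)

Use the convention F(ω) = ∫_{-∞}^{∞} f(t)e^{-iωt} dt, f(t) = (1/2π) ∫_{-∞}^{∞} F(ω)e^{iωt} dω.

F[g](ω) = \frac{\sqrt{\pi} e^{- \frac{\left(\omega - 2\right)^{2}}{36}}}{3}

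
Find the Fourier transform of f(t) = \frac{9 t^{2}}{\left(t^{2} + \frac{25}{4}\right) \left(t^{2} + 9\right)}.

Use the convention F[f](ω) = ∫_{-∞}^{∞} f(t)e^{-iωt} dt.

F(ω) = \frac{108 \pi e^{- 3 \left|{\omega}\right|}}{11} - \frac{90 \pi e^{- \frac{5 \left|{\omega}\right|}{2}}}{11}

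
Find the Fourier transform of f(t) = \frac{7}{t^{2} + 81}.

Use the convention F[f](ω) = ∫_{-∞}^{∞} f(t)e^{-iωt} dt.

F(ω) = \frac{7 \pi e^{- 9 \left|{\omega}\right|}}{9}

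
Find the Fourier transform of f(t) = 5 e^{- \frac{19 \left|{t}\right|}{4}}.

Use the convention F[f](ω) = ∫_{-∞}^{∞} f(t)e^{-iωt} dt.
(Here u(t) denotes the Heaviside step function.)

F(ω) = \frac{760}{16 \omega^{2} + 361}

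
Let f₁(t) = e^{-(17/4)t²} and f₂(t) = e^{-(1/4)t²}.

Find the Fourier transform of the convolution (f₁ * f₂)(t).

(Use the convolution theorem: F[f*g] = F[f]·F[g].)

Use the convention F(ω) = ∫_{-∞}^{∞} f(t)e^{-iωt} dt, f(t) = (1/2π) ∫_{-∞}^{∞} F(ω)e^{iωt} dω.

F[f₁*f₂](ω) = \frac{4 \sqrt{17} \pi e^{- \frac{18 \omega^{2}}{17}}}{17}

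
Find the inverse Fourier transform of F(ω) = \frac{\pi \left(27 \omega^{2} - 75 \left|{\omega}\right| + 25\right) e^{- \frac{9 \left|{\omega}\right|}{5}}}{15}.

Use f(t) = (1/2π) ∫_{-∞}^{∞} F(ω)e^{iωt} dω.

f(t) = \frac{8 t^{4}}{\left(t^{2} + \frac{81}{25}\right)^{3}}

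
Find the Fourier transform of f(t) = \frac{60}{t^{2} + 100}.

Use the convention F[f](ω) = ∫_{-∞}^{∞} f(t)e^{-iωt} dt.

F(ω) = 6 \pi e^{- 10 \left|{\omega}\right|}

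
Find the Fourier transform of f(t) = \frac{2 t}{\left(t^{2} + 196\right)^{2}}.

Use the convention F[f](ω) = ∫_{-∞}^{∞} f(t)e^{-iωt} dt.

F(ω) = - \frac{i \pi \omega e^{- 14 \left|{\omega}\right|}}{14}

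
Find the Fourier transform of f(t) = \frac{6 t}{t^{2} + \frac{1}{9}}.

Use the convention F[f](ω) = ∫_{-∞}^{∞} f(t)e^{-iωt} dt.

F(ω) = - 6 i \pi e^{- \frac{\left|{\omega}\right|}{3}} \operatorname{sign}{\left(\omega \right)}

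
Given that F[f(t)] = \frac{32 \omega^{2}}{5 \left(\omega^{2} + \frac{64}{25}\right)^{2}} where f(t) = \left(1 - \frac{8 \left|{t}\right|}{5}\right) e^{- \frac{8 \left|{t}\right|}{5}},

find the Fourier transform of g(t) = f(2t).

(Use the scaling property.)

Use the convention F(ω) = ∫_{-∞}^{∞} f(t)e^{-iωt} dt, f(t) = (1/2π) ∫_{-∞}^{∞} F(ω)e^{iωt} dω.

F[g](ω) = \frac{8000 \omega^{2}}{\left(25 \omega^{2} + 256\right)^{2}}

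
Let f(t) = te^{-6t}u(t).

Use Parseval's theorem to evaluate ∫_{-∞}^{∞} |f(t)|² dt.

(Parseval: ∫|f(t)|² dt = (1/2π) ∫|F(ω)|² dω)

∫|f(t)|² dt = \frac{1}{864}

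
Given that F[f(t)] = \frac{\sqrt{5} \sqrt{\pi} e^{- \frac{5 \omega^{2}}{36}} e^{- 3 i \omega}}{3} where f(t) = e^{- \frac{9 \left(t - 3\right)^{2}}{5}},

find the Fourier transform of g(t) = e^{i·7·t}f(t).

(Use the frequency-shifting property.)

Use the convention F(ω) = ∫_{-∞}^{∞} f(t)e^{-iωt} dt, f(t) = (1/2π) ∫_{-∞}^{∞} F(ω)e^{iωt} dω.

F[g](ω) = \frac{\sqrt{5} \sqrt{\pi} e^{- \frac{\left(\omega - 7\right) \left(5 \omega - 35 + 108 i\right)}{36}}}{3}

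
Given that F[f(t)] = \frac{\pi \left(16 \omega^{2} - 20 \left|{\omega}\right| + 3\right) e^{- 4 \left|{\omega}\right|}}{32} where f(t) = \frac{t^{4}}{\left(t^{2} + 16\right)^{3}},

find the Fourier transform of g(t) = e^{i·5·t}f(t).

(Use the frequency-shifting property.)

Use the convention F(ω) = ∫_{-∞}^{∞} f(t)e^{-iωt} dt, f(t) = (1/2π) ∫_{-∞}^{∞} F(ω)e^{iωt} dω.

F[g](ω) = \frac{\pi \left(16 \left(\omega - 5\right)^{2} - 20 \left|{\omega - 5}\right| + 3\right) e^{- 4 \left|{\omega - 5}\right|}}{32}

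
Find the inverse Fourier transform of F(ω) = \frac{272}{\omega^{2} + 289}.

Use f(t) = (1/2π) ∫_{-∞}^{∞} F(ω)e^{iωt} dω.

f(t) = 8 e^{- 17 \left|{t}\right|}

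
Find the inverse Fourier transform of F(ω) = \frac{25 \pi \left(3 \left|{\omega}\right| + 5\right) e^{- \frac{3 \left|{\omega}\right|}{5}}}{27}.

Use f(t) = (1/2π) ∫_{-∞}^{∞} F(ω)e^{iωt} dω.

f(t) = \frac{2}{\left(t^{2} + \frac{9}{25}\right)^{2}}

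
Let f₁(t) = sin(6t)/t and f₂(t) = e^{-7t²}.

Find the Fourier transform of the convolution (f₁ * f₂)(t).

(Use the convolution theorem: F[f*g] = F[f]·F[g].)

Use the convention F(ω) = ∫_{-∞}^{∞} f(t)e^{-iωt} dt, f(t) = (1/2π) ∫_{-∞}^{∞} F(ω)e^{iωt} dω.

F[f₁*f₂](ω) = \begin{cases} \frac{\sqrt{7} \pi^{\frac{3}{2}} e^{- \frac{\omega^{2}}{28}}}{7} & \text{for}\: \omega > -6 \wedge \omega < 6 \\0 & \text{otherwise} \end{cases}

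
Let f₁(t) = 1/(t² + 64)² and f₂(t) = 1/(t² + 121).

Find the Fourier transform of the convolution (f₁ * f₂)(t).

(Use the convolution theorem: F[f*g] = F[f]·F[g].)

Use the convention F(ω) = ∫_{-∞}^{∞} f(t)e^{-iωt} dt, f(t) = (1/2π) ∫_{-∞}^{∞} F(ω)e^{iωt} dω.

F[f₁*f₂](ω) = \frac{\pi^{2} \left(8 \left|{\omega}\right| + 1\right) e^{- 19 \left|{\omega}\right|}}{11264}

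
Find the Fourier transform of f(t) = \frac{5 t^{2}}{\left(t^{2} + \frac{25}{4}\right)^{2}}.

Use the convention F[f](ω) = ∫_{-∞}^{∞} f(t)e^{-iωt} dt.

F(ω) = \frac{\pi \left(2 - 5 \left|{\omega}\right|\right) e^{- \frac{5 \left|{\omega}\right|}{2}}}{2}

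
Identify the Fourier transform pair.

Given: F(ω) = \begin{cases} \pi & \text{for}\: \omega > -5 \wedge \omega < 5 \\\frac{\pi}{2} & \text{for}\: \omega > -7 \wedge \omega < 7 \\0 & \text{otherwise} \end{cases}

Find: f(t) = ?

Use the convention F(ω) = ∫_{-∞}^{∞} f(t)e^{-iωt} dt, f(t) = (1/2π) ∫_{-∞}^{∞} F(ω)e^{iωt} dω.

f(t) = \frac{\sin{\left(6 t \right)} \cos{\left(t \right)}}{t}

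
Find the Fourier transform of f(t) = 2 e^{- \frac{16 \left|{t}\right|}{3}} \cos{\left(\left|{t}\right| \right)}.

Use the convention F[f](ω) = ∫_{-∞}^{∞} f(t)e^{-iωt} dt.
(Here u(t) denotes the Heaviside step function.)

F(ω) = \frac{192 \left(9 \omega^{2} + 265\right)}{81 \omega^{4} + 4446 \omega^{2} + 70225}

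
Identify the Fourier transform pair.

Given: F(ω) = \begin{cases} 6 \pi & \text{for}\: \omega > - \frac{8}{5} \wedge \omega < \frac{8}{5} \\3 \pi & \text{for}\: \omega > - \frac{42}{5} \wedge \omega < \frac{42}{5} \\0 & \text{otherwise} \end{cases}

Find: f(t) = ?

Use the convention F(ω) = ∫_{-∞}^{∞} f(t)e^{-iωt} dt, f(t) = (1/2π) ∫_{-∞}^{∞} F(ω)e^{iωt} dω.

f(t) = \frac{6 \sin{\left(5 t \right)} \cos{\left(\frac{17 t}{5} \right)}}{t}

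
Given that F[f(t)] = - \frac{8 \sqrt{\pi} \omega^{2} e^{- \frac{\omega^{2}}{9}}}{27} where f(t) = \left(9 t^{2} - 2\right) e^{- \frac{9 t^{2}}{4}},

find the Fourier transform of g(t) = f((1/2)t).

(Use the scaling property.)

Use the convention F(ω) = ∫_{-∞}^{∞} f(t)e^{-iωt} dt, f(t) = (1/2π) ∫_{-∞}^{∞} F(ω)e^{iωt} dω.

F[g](ω) = - \frac{64 \sqrt{\pi} \omega^{2} e^{- \frac{4 \omega^{2}}{9}}}{27}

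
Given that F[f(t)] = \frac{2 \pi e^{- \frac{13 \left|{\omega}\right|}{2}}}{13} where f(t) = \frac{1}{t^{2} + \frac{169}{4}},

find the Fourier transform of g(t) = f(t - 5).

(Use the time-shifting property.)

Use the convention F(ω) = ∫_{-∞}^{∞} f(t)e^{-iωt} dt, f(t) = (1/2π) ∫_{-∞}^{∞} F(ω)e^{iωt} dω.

F[g](ω) = \frac{2 \pi e^{- 5 i \omega - \frac{13 \left|{\omega}\right|}{2}}}{13}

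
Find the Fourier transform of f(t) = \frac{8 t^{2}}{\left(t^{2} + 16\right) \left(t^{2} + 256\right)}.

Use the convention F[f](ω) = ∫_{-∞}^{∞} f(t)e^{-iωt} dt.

F(ω) = \frac{2 \pi \left(4 - e^{12 \left|{\omega}\right|}\right) e^{- 16 \left|{\omega}\right|}}{15}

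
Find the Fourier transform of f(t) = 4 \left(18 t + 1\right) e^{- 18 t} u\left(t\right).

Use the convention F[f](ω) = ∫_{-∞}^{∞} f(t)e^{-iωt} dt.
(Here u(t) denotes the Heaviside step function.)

F(ω) = \frac{4 \left(- i \omega - 36\right)}{\omega^{2} - 36 i \omega - 324}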